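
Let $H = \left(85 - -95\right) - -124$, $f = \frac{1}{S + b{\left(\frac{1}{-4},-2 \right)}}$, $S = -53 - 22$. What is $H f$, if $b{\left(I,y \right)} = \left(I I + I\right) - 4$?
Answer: $- \frac{4864}{1267} \approx -3.839$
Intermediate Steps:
$S = -75$
$b{\left(I,y \right)} = -4 + I + I^{2}$ ($b{\left(I,y \right)} = \left(I^{2} + I\right) - 4 = \left(I + I^{2}\right) - 4 = -4 + I + I^{2}$)
$f = - \frac{16}{1267}$ ($f = \frac{1}{-75 + \left(-4 + \frac{1}{-4} + \left(\frac{1}{-4}\right)^{2}\right)} = \frac{1}{-75 - \left(\frac{17}{4} - \frac{1}{16}\right)} = \frac{1}{-75 - \frac{67}{16}} = \frac{1}{- \frac{1267}{16}} = - \frac{16}{1267} \approx -0.012628$)
$H = 304$ ($H = \left(85 + 95\right) + 124 = 180 + 124 = 304$)
$H f = 304 \left(- \frac{16}{1267}\right) = - \frac{4864}{1267}$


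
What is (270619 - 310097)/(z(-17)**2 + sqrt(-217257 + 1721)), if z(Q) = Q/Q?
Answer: 39478*I/(-I + 4*sqrt(13471)) ≈ -0.18316 + 85.034*I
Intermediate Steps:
z(Q) = 1
(270619 - 310097)/(z(-17)**2 + sqrt(-217257 + 1721)) = (270619 - 310097)/(1**2 + sqrt(-217257 + 1721)) = -39478/(1 + sqrt(-215536)) = -39478/(1 + 4*I*sqrt(13471))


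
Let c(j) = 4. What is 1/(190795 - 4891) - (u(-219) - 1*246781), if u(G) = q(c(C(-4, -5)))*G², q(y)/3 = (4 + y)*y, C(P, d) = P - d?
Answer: -810072032399/185904 ≈ -4.3575e+6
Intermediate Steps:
q(y) = 3*y*(4 + y) (q(y) = 3*((4 + y)*y) = 3*(y*(4 + y)) = 3*y*(4 + y))
u(G) = 96*G² (u(G) = (3*4*(4 + 4))*G² = (3*4*8)*G² = 96*G²)
1/(190795 - 4891) - (u(-219) - 1*246781) = 1/(190795 - 4891) - (96*(-219)² - 1*246781) = 1/185904 - (96*47961 - 246781) = 1/185904 - (4604256 - 246781) = 1/185904 - 1*4357475 = 1/185904 - 4357475 = -810072032399/185904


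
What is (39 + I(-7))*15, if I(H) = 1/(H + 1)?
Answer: 1165/2 ≈ 582.50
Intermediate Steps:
I(H) = 1/(1 + H)
(39 + I(-7))*15 = (39 + 1/(1 - 7))*15 = (39 + 1/(-6))*15 = (39 - ⅙)*15 = (233/6)*15 = 1165/2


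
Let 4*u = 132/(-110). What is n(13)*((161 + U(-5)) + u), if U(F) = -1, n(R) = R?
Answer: 20761/10 ≈ 2076.1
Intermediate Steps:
u = -3/10 (u = (132/(-110))/4 = (132*(-1/110))/4 = (¼)*(-6/5) = -3/10 ≈ -0.30000)
n(13)*((161 + U(-5)) + u) = 13*((161 - 1) - 3/10) = 13*(160 - 3/10) = 13*(1597/10) = 20761/10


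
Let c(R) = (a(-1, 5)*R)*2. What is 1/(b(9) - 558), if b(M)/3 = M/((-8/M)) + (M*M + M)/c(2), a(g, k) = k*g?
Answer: -8/4815 ≈ -0.0016615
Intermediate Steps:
a(g, k) = g*k
c(R) = -10*R (c(R) = ((-1*5)*R)*2 = -5*R*2 = -10*R)
b(M) = -21*M**2/40 - 3*M/20 (b(M) = 3*(M/((-8/M)) + (M*M + M)/((-10*2))) = 3*(M*(-M/8) + (M**2 + M)/(-20)) = 3*(-M**2/8 + (M + M**2)*(-1/20)) = 3*(-M**2/8 + (-M/20 - M**2/20)) = 3*(-7*M**2/40 - M/20) = -21*M**2/40 - 3*M/20)
1/(b(9) - 558) = 1/(-3/40*9*(2 + 7*9) - 558) = 1/(-3/40*9*(2 + 63) - 558) = 1/(-3/40*9*65 - 558) = 1/(-351/8 - 558) = 1/(-4815/8) = -8/4815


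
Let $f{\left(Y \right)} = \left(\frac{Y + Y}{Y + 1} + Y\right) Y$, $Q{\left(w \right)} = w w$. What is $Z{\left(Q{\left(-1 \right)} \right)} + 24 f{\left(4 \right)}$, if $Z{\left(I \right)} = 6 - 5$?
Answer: $\frac{2693}{5} \approx 538.6$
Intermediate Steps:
$Q{\left(w \right)} = w^{2}$
$Z{\left(I \right)} = 1$ ($Z{\left(I \right)} = 6 - 5 = 1$)
$f{\left(Y \right)} = Y \left(Y + \frac{2 Y}{1 + Y}\right)$ ($f{\left(Y \right)} = \left(\frac{2 Y}{1 + Y} + Y\right) Y = \left(Y + \frac{2 Y}{1 + Y}\right) Y = Y \left(Y + \frac{2 Y}{1 + Y}\right)$)
$Z{\left(Q{\left(-1 \right)} \right)} + 24 f{\left(4 \right)} = 1 + 24 \frac{4^{2} \left(3 + 4\right)}{1 + 4} = 1 + 24 \cdot 16 \cdot \frac{1}{5} \cdot 7 = 1 + 24 \cdot \frac{112}{5} = 1 + \frac{2688}{5} = \frac{2693}{5}$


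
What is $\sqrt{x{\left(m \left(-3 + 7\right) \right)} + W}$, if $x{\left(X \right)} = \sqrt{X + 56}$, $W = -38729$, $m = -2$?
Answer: $\sqrt{-38729 + 4 \sqrt{3}} \approx 196.78 i$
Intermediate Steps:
$x{\left(X \right)} = \sqrt{56 + X}$
$\sqrt{x{\left(m \left(-3 + 7\right) \right)} + W} = \sqrt{\sqrt{56 - 2 \left(-3 + 7\right)} - 38729} = \sqrt{\sqrt{56 - 8} - 38729} = \sqrt{\sqrt{48} - 38729} = \sqrt{4 \sqrt{3} - 38729} = \sqrt{-38729 + 4 \sqrt{3}}$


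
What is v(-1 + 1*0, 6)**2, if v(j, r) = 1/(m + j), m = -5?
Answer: 1/36 ≈ 0.027778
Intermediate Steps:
v(j, r) = 1/(-5 + j)
v(-1 + 1*0, 6)**2 = (1/(-5 + (-1 + 1*0)))**2 = (1/(-5 + (-1 + 0)))**2 = (1/(-5 - 1))**2 = (1/(-6))**2 = (-1/6)**2 = 1/36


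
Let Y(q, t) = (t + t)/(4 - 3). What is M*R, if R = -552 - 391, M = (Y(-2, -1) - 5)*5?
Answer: 33005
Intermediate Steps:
Y(q, t) = 2*t (Y(q, t) = (2*t)/1 = (2*t)*1 = 2*t)
M = -35 (M = (2*(-1) - 5)*5 = (-2 - 5)*5 = -7*5 = -35)
R = -943
M*R = -35*(-943) = 33005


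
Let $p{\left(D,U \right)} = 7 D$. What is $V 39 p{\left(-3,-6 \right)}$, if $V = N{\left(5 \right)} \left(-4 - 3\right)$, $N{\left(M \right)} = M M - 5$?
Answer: $114660$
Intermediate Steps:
$N{\left(M \right)} = -5 + M^{2}$ ($N{\left(M \right)} = M^{2} - 5 = -5 + M^{2}$)
$V = -140$ ($V = \left(-5 + 5^{2}\right) \left(-4 - 3\right) = \left(-5 + 25\right) \left(-7\right) = 20 \left(-7\right) = -140$)
$V 39 p{\left(-3,-6 \right)} = \left(-140\right) 39 \cdot 7 \left(-3\right) = \left(-5460\right) \left(-21\right) = 114660$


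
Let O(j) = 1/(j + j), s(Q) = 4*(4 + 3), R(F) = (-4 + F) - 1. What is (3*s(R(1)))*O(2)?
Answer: 21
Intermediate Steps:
R(F) = -5 + F
s(Q) = 28 (s(Q) = 4*7 = 28)
O(j) = 1/(2*j)
(3*s(R(1)))*O(2) = (3*28)*((½)/2) = 84*((½)*(½)) = 84*(¼) = 21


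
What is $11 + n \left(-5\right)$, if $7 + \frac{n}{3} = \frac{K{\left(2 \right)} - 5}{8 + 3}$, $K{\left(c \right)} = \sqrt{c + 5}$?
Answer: $\frac{1351}{11} - \frac{15 \sqrt{7}}{11} \approx 119.21$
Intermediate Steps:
$K{\left(c \right)} = \sqrt{5 + c}$
$n = - \frac{246}{11} + \frac{3 \sqrt{7}}{11}$ ($n = -21 + 3 \frac{\sqrt{5 + 2} - 5}{8 + 3} = -21 + 3 \frac{\sqrt{7} - 5}{11} = -21 + 3 \left(-5 + \sqrt{7}\right) \frac{1}{11} = -21 + 3 \left(- \frac{5}{11} + \frac{\sqrt{7}}{11}\right) = -21 - \left(\frac{15}{11} - \frac{3 \sqrt{7}}{11}\right) = - \frac{246}{11} + \frac{3 \sqrt{7}}{11} \approx -21.642$)
$11 + n \left(-5\right) = 11 + \left(- \frac{246}{11} + \frac{3 \sqrt{7}}{11}\right) \left(-5\right) = 11 + \left(\frac{1230}{11} - \frac{15 \sqrt{7}}{11}\right) = \frac{1351}{11} - \frac{15 \sqrt{7}}{11}$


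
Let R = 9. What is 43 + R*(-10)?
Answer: -47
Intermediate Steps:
43 + R*(-10) = 43 + 9*(-10) = 43 - 90 = -47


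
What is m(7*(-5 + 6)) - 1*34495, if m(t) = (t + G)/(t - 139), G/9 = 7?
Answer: -2276705/66 ≈ -34496.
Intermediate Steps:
G = 63 (G = 9*7 = 63)
m(t) = (63 + t)/(-139 + t) (m(t) = (t + 63)/(t - 139) = (63 + t)/(-139 + t))
m(7*(-5 + 6)) - 1*34495 = (63 + 7*(-5 + 6))/(-139 + 7*(-5 + 6)) - 1*34495 = (63 + 7*1)/(-139 + 7*1) - 34495 = (63 + 7)/(-139 + 7) - 34495 = 70/(-132) - 34495 = -1/132*70 - 34495 = -35/66 - 34495 = -2276705/66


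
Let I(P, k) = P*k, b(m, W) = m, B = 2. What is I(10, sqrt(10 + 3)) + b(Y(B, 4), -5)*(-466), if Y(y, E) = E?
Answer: -1864 + 10*sqrt(13) ≈ -1827.9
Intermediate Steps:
I(10, sqrt(10 + 3)) + b(Y(B, 4), -5)*(-466) = 10*sqrt(10 + 3) + 4*(-466) = 10*sqrt(13) - 1864 = -1864 + 10*sqrt(13)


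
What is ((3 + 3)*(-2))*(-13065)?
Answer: 156780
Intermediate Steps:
((3 + 3)*(-2))*(-13065) = (6*(-2))*(-13065) = -12*(-13065) = 156780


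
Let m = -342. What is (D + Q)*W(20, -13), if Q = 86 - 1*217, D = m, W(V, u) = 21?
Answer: -9933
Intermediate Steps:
D = -342
Q = -131 (Q = 86 - 217 = -131)
(D + Q)*W(20, -13) = (-342 - 131)*21 = -473*21 = -9933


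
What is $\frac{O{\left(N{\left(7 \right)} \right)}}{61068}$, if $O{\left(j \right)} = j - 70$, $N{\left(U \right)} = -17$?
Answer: $- \frac{29}{20356} \approx -0.0014246$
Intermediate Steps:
$O{\left(j \right)} = -70 + j$ ($O{\left(j \right)} = j - 70 = -70 + j$)
$\frac{O{\left(N{\left(7 \right)} \right)}}{61068} = \frac{-70 - 17}{61068} = \left(-87\right) \frac{1}{61068} = - \frac{29}{20356}$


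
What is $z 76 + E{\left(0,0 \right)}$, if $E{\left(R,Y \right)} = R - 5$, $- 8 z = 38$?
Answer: $-366$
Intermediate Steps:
$z = - \frac{19}{4}$ ($z = \left(- \frac{1}{8}\right) 38 = - \frac{19}{4} \approx -4.75$)
$E{\left(R,Y \right)} = -5 + R$
$z 76 + E{\left(0,0 \right)} = \left(- \frac{19}{4}\right) 76 + \left(-5 + 0\right) = -361 - 5 = -366$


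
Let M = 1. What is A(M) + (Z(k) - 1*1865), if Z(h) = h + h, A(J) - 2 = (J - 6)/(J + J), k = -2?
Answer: -3739/2 ≈ -1869.5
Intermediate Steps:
A(J) = 2 + (-6 + J)/(2*J) (A(J) = 2 + (J - 6)/(J + J) = 2 + (-6 + J)/((2*J)) = 2 + (-6 + J)*(1/(2*J)) = 2 + (-6 + J)/(2*J))
Z(h) = 2*h
A(M) + (Z(k) - 1*1865) = (5/2 - 3/1) + (2*(-2) - 1*1865) = (5/2 - 3*1) + (-4 - 1865) = (5/2 - 3) - 1869 = -½ - 1869 = -3739/2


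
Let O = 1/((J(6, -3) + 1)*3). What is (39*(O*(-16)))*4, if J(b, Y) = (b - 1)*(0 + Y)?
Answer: 416/7 ≈ 59.429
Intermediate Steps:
J(b, Y) = Y*(-1 + b) (J(b, Y) = (-1 + b)*Y = Y*(-1 + b))
O = -1/42 (O = 1/((-3*(-1 + 6) + 1)*3) = 1/((-3*5 + 1)*3) = 1/((-15 + 1)*3) = 1/(-14*3) = 1/(-42) = -1/42 ≈ -0.023810)
(39*(O*(-16)))*4 = (39*(-1/42*(-16)))*4 = (39*(8/21))*4 = (104/7)*4 = 416/7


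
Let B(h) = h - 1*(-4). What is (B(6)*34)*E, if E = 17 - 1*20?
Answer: -1020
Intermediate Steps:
B(h) = 4 + h (B(h) = h + 4 = 4 + h)
E = -3 (E = 17 - 20 = -3)
(B(6)*34)*E = ((4 + 6)*34)*(-3) = (10*34)*(-3) = 340*(-3) = -1020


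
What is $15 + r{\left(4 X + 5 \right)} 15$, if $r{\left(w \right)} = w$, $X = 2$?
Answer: $210$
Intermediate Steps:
$15 + r{\left(4 X + 5 \right)} 15 = 15 + \left(4 \cdot 2 + 5\right) 15 = 15 + \left(8 + 5\right) 15 = 15 + 13 \cdot 15 = 15 + 195 = 210$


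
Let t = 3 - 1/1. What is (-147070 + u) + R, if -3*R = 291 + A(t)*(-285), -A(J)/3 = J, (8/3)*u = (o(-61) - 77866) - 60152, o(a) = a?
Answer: -1596133/8 ≈ -1.9952e+5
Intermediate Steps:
t = 2 (t = 3 - 1*1 = 3 - 1 = 2)
u = -414237/8 (u = 3*((-61 - 77866) - 60152)/8 = 3*(-77927 - 60152)/8 = (3/8)*(-138079) = -414237/8 ≈ -51780.)
A(J) = -3*J
R = -667 (R = -(291 - 3*2*(-285))/3 = -(291 - 6*(-285))/3 = -(291 + 1710)/3 = -⅓*2001 = -667)
(-147070 + u) + R = (-147070 - 414237/8) - 667 = -1590797/8 - 667 = -1596133/8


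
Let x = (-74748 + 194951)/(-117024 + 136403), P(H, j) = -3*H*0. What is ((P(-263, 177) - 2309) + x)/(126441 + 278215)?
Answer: -11156477/1960457156 ≈ -0.0056908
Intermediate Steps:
P(H, j) = 0
x = 120203/19379 ≈ 6.2027
((P(-263, 177) - 2309) + x)/(126441 + 278215) = ((0 - 2309) + 120203/19379)/(126441 + 278215) = (-2309 + 120203/19379)/404656 = -44625908/19379*1/404656 = -11156477/1960457156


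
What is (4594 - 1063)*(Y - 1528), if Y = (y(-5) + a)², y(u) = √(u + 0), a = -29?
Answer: -2443452 - 204798*I*√5 ≈ -2.4435e+6 - 4.5794e+5*I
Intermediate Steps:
y(u) = √u
Y = (-29 + I*√5)² (Y = (√(-5) - 29)² = (I*√5 - 29)² = (-29 + I*√5)² ≈ 836.0 - 129.69*I)
(4594 - 1063)*(Y - 1528) = (4594 - 1063)*((29 - I*√5)² - 1528) = 3531*(-1528 + (29 - I*√5)²) = -5395368 + 3531*(29 - I*√5)²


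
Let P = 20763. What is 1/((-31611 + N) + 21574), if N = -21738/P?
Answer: -6921/69473323 ≈ -9.9621e-5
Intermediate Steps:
N = -7246/6921 (N = -21738/20763 = -21738*1/20763 = -7246/6921 ≈ -1.0470)
1/((-31611 + N) + 21574) = 1/((-31611 - 7246/6921) + 21574) = 1/(-218786977/6921 + 21574) = 1/(-69473323/6921) = -6921/69473323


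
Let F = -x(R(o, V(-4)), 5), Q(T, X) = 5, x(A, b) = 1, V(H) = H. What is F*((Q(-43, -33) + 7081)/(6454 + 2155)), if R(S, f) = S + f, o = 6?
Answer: -7086/8609 ≈ -0.82309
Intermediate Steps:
F = -1 (F = -1*1 = -1)
F*((Q(-43, -33) + 7081)/(6454 + 2155)) = -(5 + 7081)/(6454 + 2155) = -7086/8609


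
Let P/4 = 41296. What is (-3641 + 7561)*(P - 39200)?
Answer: 493857280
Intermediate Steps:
P = 165184 (P = 4*41296 = 165184)
(-3641 + 7561)*(P - 39200) = (-3641 + 7561)*(165184 - 39200) = 3920*125984 = 493857280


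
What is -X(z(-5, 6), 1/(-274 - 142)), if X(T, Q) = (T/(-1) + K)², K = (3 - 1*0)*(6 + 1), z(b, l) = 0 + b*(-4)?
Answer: -1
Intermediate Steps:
z(b, l) = -4*b (z(b, l) = 0 - 4*b = -4*b)
K = 21 (K = (3 + 0)*7 = 3*7 = 21)
X(T, Q) = (21 - T)² (X(T, Q) = (T/(-1) + 21)² = (T*(-1) + 21)² = (-T + 21)² = (21 - T)²)
-X(z(-5, 6), 1/(-274 - 142)) = -(-21 - 4*(-5))² = -(-21 + 20)² = -1*(-1)² = -1*1 = -1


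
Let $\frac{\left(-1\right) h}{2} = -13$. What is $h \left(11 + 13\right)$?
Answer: $624$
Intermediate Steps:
$h = 26$ ($h = \left(-2\right) \left(-13\right) = 26$)
$h \left(11 + 13\right) = 26 \left(11 + 13\right) = 26 \cdot 24 = 624$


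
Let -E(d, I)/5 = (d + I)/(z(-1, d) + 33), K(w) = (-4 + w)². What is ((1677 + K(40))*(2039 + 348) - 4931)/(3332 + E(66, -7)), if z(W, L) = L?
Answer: 702070380/329573 ≈ 2130.2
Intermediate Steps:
E(d, I) = -5*(I + d)/(33 + d) (E(d, I) = -5*(d + I)/(d + 33) = -5*(I + d)/(33 + d))
((1677 + K(40))*(2039 + 348) - 4931)/(3332 + E(66, -7)) = ((1677 + (-4 + 40)²)*(2039 + 348) - 4931)/(3332 + 5*(-1*(-7) - 1*66)/(33 + 66)) = ((1677 + 36²)*2387 - 4931)/(3332 + 5*(7 - 66)/99) = ((1677 + 1296)*2387 - 4931)/(3332 + 5*(1/99)*(-59)) = (2973*2387 - 4931)/(3332 - 295/99) = (7096551 - 4931)/(329573/99) = 7091620*(99/329573) = 702070380/329573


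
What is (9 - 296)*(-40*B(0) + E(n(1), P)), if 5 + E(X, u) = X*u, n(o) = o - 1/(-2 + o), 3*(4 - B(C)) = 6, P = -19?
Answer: 35301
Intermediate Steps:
B(C) = 2 (B(C) = 4 - 1/3*6 = 4 - 2 = 2)
E(X, u) = -5 + X*u
(9 - 296)*(-40*B(0) + E(n(1), P)) = (9 - 296)*(-40*2 + (-5 + ((-1 + 1**2 - 2*1)/(-2 + 1))*(-19))) = -287*(-80 + (-5 + ((-1 + 1 - 2)/(-1))*(-19))) = -287*(-80 + (-5 - 1*(-2)*(-19))) = -287*(-80 + (-5 + 2*(-19))) = -287*(-80 + (-5 - 38)) = -287*(-80 - 43) = -287*(-123) = 35301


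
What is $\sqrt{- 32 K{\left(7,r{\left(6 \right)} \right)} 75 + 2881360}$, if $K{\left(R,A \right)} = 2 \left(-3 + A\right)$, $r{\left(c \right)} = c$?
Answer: $4 \sqrt{179185} \approx 1693.2$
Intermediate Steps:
$K{\left(R,A \right)} = -6 + 2 A$
$\sqrt{- 32 K{\left(7,r{\left(6 \right)} \right)} 75 + 2881360} = \sqrt{- 32 \left(-6 + 2 \cdot 6\right) 75 + 2881360} = \sqrt{- 32 \left(-6 + 12\right) 75 + 2881360} = \sqrt{\left(-32\right) 6 \cdot 75 + 2881360} = \sqrt{\left(-192\right) 75 + 2881360} = \sqrt{-14400 + 2881360} = \sqrt{2866960} = 4 \sqrt{179185}$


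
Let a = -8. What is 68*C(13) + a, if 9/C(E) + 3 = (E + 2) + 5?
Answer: 28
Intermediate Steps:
C(E) = 9/(4 + E) (C(E) = 9/(-3 + ((E + 2) + 5)) = 9/(-3 + ((2 + E) + 5)) = 9/(-3 + (7 + E)) = 9/(4 + E))
68*C(13) + a = 68*(9/(4 + 13)) - 8 = 68*(9/17) - 8 = 36 - 8 = 28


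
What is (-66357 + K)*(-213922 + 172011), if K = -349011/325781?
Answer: 906040331080308/325781 ≈ 2.7811e+9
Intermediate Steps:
K = -349011/325781 (K = -349011*1/325781 = -349011/325781 ≈ -1.0713)
(-66357 + K)*(-213922 + 172011) = (-66357 - 349011/325781)*(-213922 + 172011) = -21618198828/325781*(-41911) = 906040331080308/325781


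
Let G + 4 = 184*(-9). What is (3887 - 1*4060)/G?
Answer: 173/1660 ≈ 0.10422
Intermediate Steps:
G = -1660 (G = -4 + 184*(-9) = -4 - 1656 = -1660)
(3887 - 1*4060)/G = (3887 - 1*4060)/(-1660) = (3887 - 4060)*(-1/1660) = -173*(-1/1660) = 173/1660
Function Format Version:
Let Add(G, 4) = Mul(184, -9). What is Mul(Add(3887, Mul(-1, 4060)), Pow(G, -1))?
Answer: Rational(173, 1660) ≈ 0.10422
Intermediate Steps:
G = -1660 (G = Add(-4, Mul(184, -9)) = Add(-4, -1656) = -1660)
Mul(Add(3887, Mul(-1, 4060)), Pow(G, -1)) = Mul(Add(3887, Mul(-1, 4060)), Pow(-1660, -1)) = Mul(Add(3887, -4060), Rational(-1, 1660)) = Mul(-173, Rational(-1, 1660)) = Rational(173, 1660)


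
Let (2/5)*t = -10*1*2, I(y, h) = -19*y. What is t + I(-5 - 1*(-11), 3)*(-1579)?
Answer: 179956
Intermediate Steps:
t = -50 (t = 5*(-10*1*2)/2 = 5*(-10*2)/2 = (5/2)*(-20) = -50)
t + I(-5 - 1*(-11), 3)*(-1579) = -50 - 19*(-5 - 1*(-11))*(-1579) = -50 - 19*(-5 + 11)*(-1579) = -50 - 19*6*(-1579) = -50 - 114*(-1579) = -50 + 180006 = 179956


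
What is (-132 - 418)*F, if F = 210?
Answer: -115500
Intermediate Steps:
(-132 - 418)*F = (-132 - 418)*210 = -550*210 = -115500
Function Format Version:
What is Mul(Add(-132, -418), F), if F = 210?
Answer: -115500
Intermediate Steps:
Mul(Add(-132, -418), F) = Mul(Add(-132, -418), 210) = Mul(-550, 210) = -115500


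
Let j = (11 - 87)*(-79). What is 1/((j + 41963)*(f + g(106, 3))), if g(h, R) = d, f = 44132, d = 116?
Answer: 1/2122443816 ≈ 4.7115e-10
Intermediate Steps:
g(h, R) = 116
j = 6004 (j = -76*(-79) = 6004)
1/((j + 41963)*(f + g(106, 3))) = 1/((6004 + 41963)*(44132 + 116)) = 1/(47967*44248) = 1/2122443816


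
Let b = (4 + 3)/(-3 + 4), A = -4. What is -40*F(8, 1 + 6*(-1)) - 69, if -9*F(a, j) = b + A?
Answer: -167/3 ≈ -55.667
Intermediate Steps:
b = 7 (b = 7/1 = 7*1 = 7)
F(a, j) = -1/3 (F(a, j) = -(7 - 4)/9 = -1/9*3 = -1/3)
-40*F(8, 1 + 6*(-1)) - 69 = -40*(-1/3) - 69 = 40/3 - 69 = -167/3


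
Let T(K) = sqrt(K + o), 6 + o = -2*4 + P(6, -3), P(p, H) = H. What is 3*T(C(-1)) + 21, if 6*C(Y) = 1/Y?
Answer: 21 + I*sqrt(618)/2 ≈ 21.0 + 12.43*I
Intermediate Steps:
C(Y) = 1/(6*Y)
o = -17 (o = -6 + (-2*4 - 3) = -6 + (-8 - 3) = -6 - 11 = -17)
T(K) = sqrt(-17 + K) (T(K) = sqrt(K - 17) = sqrt(-17 + K))
3*T(C(-1)) + 21 = 3*sqrt(-17 + (1/6)/(-1)) + 21 = 3*sqrt(-17 + (1/6)*(-1)) + 21 = 3*sqrt(-17 - 1/6) + 21 = 3*sqrt(-103/6) + 21 = 3*(I*sqrt(618)/6) + 21 = I*sqrt(618)/2 + 21 = 21 + I*sqrt(618)/2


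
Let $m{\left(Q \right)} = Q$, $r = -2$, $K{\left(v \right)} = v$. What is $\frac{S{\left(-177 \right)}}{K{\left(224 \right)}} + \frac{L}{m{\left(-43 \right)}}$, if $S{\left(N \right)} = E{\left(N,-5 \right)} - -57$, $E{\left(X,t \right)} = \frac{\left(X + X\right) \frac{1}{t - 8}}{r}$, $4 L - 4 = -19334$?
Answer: $\frac{3524123}{31304} \approx 112.58$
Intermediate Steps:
$L = - \frac{9665}{2}$ ($L = 1 + \frac{1}{4} \left(-19334\right) = 1 - \frac{9667}{2} = - \frac{9665}{2} \approx -4832.5$)
$E{\left(X,t \right)} = - \frac{X}{-8 + t}$ ($E{\left(X,t \right)} = \frac{\left(X + X\right) \frac{1}{t - 8}}{-2} = \frac{2 X}{-8 + t} \left(- \frac{1}{2}\right) = - \frac{X}{-8 + t}$)
$S{\left(N \right)} = 57 + \frac{N}{13}$ ($S{\left(N \right)} = - \frac{N}{-8 - 5} - -57 = - \frac{N}{-13} + 57 = \left(-1\right) N \left(- \frac{1}{13}\right) + 57 = \frac{N}{13} + 57 = 57 + \frac{N}{13}$)
$\frac{S{\left(-177 \right)}}{K{\left(224 \right)}} + \frac{L}{m{\left(-43 \right)}} = \frac{57 + \frac{1}{13} \left(-177\right)}{224} - \frac{9665}{2 \left(-43\right)} = \left(57 - \frac{177}{13}\right) \frac{1}{224} - - \frac{9665}{86} = \frac{564}{13} \cdot \frac{1}{224} + \frac{9665}{86} = \frac{141}{728} + \frac{9665}{86} = \frac{3524123}{31304}$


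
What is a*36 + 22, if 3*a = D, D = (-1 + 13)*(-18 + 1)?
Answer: -2426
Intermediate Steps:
D = -204 (D = 12*(-17) = -204)
a = -68 (a = (⅓)*(-204) = -68)
a*36 + 22 = -68*36 + 22 = -2448 + 22 = -2426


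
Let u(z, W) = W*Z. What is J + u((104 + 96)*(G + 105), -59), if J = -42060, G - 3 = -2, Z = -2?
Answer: -41942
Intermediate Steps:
G = 1 (G = 3 - 2 = 1)
u(z, W) = -2*W (u(z, W) = W*(-2) = -2*W)
J + u((104 + 96)*(G + 105), -59) = -42060 - 2*(-59) = -42060 + 118 = -41942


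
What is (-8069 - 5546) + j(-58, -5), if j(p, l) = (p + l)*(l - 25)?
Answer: -11725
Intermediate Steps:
j(p, l) = (-25 + l)*(l + p) (j(p, l) = (l + p)*(-25 + l) = (-25 + l)*(l + p))
(-8069 - 5546) + j(-58, -5) = (-8069 - 5546) + ((-5)² - 25*(-5) - 25*(-58) - 5*(-58)) = -13615 + (25 + 125 + 1450 + 290) = -13615 + 1890 = -11725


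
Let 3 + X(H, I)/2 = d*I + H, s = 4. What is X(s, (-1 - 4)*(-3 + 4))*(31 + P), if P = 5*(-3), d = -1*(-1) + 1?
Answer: -288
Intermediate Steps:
d = 2 (d = 1 + 1 = 2)
X(H, I) = -6 + 2*H + 4*I (X(H, I) = -6 + 2*(2*I + H) = -6 + 2*(H + 2*I) = -6 + (2*H + 4*I) = -6 + 2*H + 4*I)
P = -15
X(s, (-1 - 4)*(-3 + 4))*(31 + P) = (-6 + 2*4 + 4*((-1 - 4)*(-3 + 4)))*(31 - 15) = (-6 + 8 + 4*(-5*1))*16 = (-6 + 8 + 4*(-5))*16 = (-6 + 8 - 20)*16 = -18*16 = -288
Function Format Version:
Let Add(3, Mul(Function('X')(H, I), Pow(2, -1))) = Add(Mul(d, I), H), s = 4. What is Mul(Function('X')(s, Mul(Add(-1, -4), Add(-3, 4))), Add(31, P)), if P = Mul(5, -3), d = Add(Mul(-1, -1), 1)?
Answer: -288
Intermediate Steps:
d = 2 (d = Add(1, 1) = 2)
Function('X')(H, I) = Add(-6, Mul(2, H), Mul(4, I)) (Function('X')(H, I) = Add(-6, Mul(2, Add(Mul(2, I), H))) = Add(-6, Mul(2, Add(H, Mul(2, I)))) = Add(-6, Add(Mul(2, H), Mul(4, I))) = Add(-6, Mul(2, H), Mul(4, I)))
P = -15
Mul(Function('X')(s, Mul(Add(-1, -4), Add(-3, 4))), Add(31, P)) = Mul(Add(-6, Mul(2, 4), Mul(4, Mul(Add(-1, -4), Add(-3, 4)))), Add(31, -15)) = Mul(Add(-6, 8, Mul(4, Mul(-5, 1))), 16) = Mul(Add(-6, 8, Mul(4, -5)), 16) = Mul(Add(-6, 8, -20), 16) = Mul(-18, 16) = -288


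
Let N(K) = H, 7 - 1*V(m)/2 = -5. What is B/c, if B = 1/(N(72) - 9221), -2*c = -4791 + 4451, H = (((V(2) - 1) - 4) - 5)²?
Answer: -1/1534250 ≈ -6.5178e-7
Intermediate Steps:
V(m) = 24 (V(m) = 14 - 2*(-5) = 14 + 10 = 24)
H = 196 (H = (((24 - 1) - 4) - 5)² = ((23 - 4) - 5)² = (19 - 5)² = 14² = 196)
N(K) = 196
c = 170 (c = -(-4791 + 4451)/2 = -½*(-340) = 170)
B = -1/9025 (B = 1/(196 - 9221) = 1/(-9025) = -1/9025 ≈ -0.00011080)
B/c = -1/9025/170 = -1/9025*1/170 = -1/1534250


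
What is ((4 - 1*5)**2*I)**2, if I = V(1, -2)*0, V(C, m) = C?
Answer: 0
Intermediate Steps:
I = 0 (I = 1*0 = 0)
((4 - 1*5)**2*I)**2 = ((4 - 1*5)**2*0)**2 = ((4 - 5)**2*0)**2 = ((-1)**2*0)**2 = (1*0)**2 = 0**2 = 0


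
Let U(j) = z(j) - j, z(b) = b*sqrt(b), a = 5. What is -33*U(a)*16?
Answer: 2640 - 2640*sqrt(5) ≈ -3263.2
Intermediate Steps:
z(b) = b**(3/2)
U(j) = j**(3/2) - j
-33*U(a)*16 = -33*(5**(3/2) - 1*5)*16 = -33*(5*sqrt(5) - 5)*16 = -33*(-5 + 5*sqrt(5))*16 = (165 - 165*sqrt(5))*16 = 2640 - 2640*sqrt(5)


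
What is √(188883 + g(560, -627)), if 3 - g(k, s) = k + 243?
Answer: √188083 ≈ 433.69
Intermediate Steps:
g(k, s) = -240 - k (g(k, s) = 3 - (k + 243) = 3 - (243 + k) = 3 + (-243 - k) = -240 - k)
√(188883 + g(560, -627)) = √(188883 + (-240 - 1*560)) = √(188883 + (-240 - 560)) = √(188883 - 800) = √188083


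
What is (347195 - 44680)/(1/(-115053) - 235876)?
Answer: -34805258295/27138241429 ≈ -1.2825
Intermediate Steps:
(347195 - 44680)/(1/(-115053) - 235876) = 302515/(-1/115053 - 235876) = 302515/(-27138241429/115053) = 302515*(-115053/27138241429) = -34805258295/27138241429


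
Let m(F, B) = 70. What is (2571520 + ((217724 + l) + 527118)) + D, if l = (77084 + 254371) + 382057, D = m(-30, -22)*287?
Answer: 4049964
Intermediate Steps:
D = 20090 (D = 70*287 = 20090)
l = 713512 (l = 331455 + 382057 = 713512)
(2571520 + ((217724 + l) + 527118)) + D = (2571520 + ((217724 + 713512) + 527118)) + 20090 = (2571520 + (931236 + 527118)) + 20090 = (2571520 + 1458354) + 20090 = 4029874 + 20090 = 4049964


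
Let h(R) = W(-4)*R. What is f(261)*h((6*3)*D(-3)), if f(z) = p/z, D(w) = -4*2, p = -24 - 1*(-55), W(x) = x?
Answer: 1984/29 ≈ 68.414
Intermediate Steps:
p = 31 (p = -24 + 55 = 31)
D(w) = -8
f(z) = 31/z
h(R) = -4*R
f(261)*h((6*3)*D(-3)) = (31/261)*(-4*6*3*(-8)) = (31*(1/261))*(-72*(-8)) = 31*(-4*(-144))/261 = (31/261)*576 = 1984/29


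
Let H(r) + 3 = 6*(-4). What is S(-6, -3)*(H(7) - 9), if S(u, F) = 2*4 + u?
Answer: -72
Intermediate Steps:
H(r) = -27 (H(r) = -3 + 6*(-4) = -3 - 24 = -27)
S(u, F) = 8 + u
S(-6, -3)*(H(7) - 9) = (8 - 6)*(-27 - 9) = 2*(-36) = -72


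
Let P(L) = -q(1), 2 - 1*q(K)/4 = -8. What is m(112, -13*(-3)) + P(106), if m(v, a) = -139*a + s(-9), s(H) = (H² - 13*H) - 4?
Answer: -5267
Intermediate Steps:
s(H) = -4 + H² - 13*H
q(K) = 40 (q(K) = 8 - 4*(-8) = 8 + 32 = 40)
m(v, a) = 194 - 139*a (m(v, a) = -139*a + (-4 + (-9)² - 13*(-9)) = -139*a + (-4 + 81 + 117) = -139*a + 194 = 194 - 139*a)
P(L) = -40 (P(L) = -1*40 = -40)
m(112, -13*(-3)) + P(106) = (194 - (-1807)*(-3)) - 40 = (194 - 139*39) - 40 = (194 - 5421) - 40 = -5227 - 40 = -5267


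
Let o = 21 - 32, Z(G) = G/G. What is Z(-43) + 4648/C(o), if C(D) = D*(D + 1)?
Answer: 2379/55 ≈ 43.255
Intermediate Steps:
Z(G) = 1
o = -11
C(D) = D*(1 + D)
Z(-43) + 4648/C(o) = 1 + 4648/((-11*(1 - 11))) = 1 + 4648/((-11*(-10))) = 1 + 4648/110 = 1 + 4648*(1/110) = 1 + 2324/55 = 2379/55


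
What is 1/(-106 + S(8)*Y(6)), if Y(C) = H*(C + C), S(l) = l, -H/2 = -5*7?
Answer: 1/6614 ≈ 0.00015119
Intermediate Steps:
H = 70 (H = -(-10)*7 = -2*(-35) = 70)
Y(C) = 140*C (Y(C) = 70*(C + C) = 70*(2*C) = 140*C)
1/(-106 + S(8)*Y(6)) = 1/(-106 + 8*(140*6)) = 1/(-106 + 8*840) = 1/(-106 + 6720) = 1/6614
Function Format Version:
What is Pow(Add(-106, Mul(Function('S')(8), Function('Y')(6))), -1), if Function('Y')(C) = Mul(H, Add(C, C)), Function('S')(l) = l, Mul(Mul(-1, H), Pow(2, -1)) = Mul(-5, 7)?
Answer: Rational(1, 6614) ≈ 0.00015119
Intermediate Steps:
H = 70 (H = Mul(-2, Mul(-5, 7)) = Mul(-2, -35) = 70)
Function('Y')(C) = Mul(140, C) (Function('Y')(C) = Mul(70, Add(C, C)) = Mul(70, Mul(2, C)) = Mul(140, C))
Pow(Add(-106, Mul(Function('S')(8), Function('Y')(6))), -1) = Pow(Add(-106, Mul(8, Mul(140, 6))), -1) = Pow(Add(-106, Mul(8, 840)), -1) = Pow(Add(-106, 6720), -1) = Pow(6614, -1) = Rational(1, 6614)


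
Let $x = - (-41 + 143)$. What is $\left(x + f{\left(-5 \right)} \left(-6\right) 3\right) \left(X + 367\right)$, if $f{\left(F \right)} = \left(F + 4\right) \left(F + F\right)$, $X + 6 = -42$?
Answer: $-89958$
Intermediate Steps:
$X = -48$ ($X = -6 - 42 = -48$)
$f{\left(F \right)} = 2 F \left(4 + F\right)$ ($f{\left(F \right)} = \left(4 + F\right) 2 F = 2 F \left(4 + F\right)$)
$x = -102$ ($x = \left(-1\right) 102 = -102$)
$\left(x + f{\left(-5 \right)} \left(-6\right) 3\right) \left(X + 367\right) = \left(-102 + 2 \left(-5\right) \left(4 - 5\right) \left(-6\right) 3\right) \left(-48 + 367\right) = \left(-102 + 2 \left(-5\right) \left(-1\right) \left(-6\right) 3\right) 319 = \left(-102 + 10 \left(-6\right) 3\right) 319 = \left(-102 - 180\right) 319 = \left(-282\right) 319 = -89958$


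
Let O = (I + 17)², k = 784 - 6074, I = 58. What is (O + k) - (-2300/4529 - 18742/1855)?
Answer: 414797549/1200185 ≈ 345.61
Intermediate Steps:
k = -5290
O = 5625 (O = (58 + 17)² = 75² = 5625)
(O + k) - (-2300/4529 - 18742/1855) = (5625 - 5290) - (-2300/4529 - 18742/1855) = 335 - (-2300*1/4529 - 18742*1/1855) = 335 - (-2300/4529 - 18742/1855) = 335 - 1*(-12735574/1200185) = 335 + 12735574/1200185 = 414797549/1200185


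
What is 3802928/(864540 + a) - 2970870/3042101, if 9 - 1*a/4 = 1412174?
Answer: -3222736207016/1819222029515 ≈ -1.7715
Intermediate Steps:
a = -5648660 (a = 36 - 4*1412174 = 36 - 5648696 = -5648660)
3802928/(864540 + a) - 2970870/3042101 = 3802928/(864540 - 5648660) - 2970870/3042101 = 3802928/(-4784120) - 2970870*1/3042101 = 3802928*(-1/4784120) - 2970870/3042101 = -475366/598015 - 2970870/3042101 = -3222736207016/1819222029515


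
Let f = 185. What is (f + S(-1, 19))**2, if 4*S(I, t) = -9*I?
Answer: 561001/16 ≈ 35063.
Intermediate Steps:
S(I, t) = -9*I/4 (S(I, t) = (-9*I)/4 = -9*I/4)
(f + S(-1, 19))**2 = (185 - 9/4*(-1))**2 = (185 + 9/4)**2 = (749/4)**2 = 561001/16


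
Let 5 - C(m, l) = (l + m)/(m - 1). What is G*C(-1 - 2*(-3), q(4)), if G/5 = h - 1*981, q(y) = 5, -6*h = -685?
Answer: -130025/12 ≈ -10835.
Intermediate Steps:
h = 685/6 (h = -⅙*(-685) = 685/6 ≈ 114.17)
C(m, l) = 5 - (l + m)/(-1 + m) (C(m, l) = 5 - (l + m)/(m - 1) = 5 - (l + m)/(-1 + m))
G = -26005/6 (G = 5*(685/6 - 1*981) = 5*(685/6 - 981) = 5*(-5201/6) = -26005/6 ≈ -4334.2)
G*C(-1 - 2*(-3), q(4)) = -26005*(-5 - 1*5 + 4*(-1 - 2*(-3)))/(6*(-1 + (-1 - 2*(-3)))) = -26005*(-5 - 5 + 4*(-1 + 6))/(6*(-1 + (-1 + 6))) = -26005*(-5 - 5 + 4*5)/(6*(-1 + 5)) = -26005*(-5 - 5 + 20)/(6*4) = -26005*10/24 = -26005/6*5/2 = -130025/12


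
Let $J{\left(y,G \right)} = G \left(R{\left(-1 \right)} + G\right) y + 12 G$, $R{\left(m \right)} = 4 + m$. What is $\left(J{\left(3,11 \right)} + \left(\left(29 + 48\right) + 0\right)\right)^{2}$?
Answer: $450241$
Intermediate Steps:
$J{\left(y,G \right)} = 12 G + G y \left(3 + G\right)$ ($J{\left(y,G \right)} = G \left(\left(4 - 1\right) + G\right) y + 12 G = G \left(3 + G\right) y + 12 G = G y \left(3 + G\right) + 12 G = 12 G + G y \left(3 + G\right)$)
$\left(J{\left(3,11 \right)} + \left(\left(29 + 48\right) + 0\right)\right)^{2} = \left(11 \left(12 + 3 \cdot 3 + 11 \cdot 3\right) + \left(\left(29 + 48\right) + 0\right)\right)^{2} = \left(11 \left(12 + 9 + 33\right) + \left(77 + 0\right)\right)^{2} = \left(11 \cdot 54 + 77\right)^{2} = \left(594 + 77\right)^{2} = 671^{2} = 450241$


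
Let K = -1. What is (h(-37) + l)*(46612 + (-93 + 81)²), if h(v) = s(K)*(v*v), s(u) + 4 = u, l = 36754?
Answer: 1398425204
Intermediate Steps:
s(u) = -4 + u
h(v) = -5*v² (h(v) = (-4 - 1)*(v*v) = -5*v²)
(h(-37) + l)*(46612 + (-93 + 81)²) = (-5*(-37)² + 36754)*(46612 + (-93 + 81)²) = (-5*1369 + 36754)*(46612 + (-12)²) = (-6845 + 36754)*(46612 + 144) = 29909*46756 = 1398425204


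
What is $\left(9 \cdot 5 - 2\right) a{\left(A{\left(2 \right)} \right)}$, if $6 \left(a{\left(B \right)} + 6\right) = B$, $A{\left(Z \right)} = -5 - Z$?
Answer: $- \frac{1849}{6} \approx -308.17$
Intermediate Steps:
$a{\left(B \right)} = -6 + \frac{B}{6}$
$\left(9 \cdot 5 - 2\right) a{\left(A{\left(2 \right)} \right)} = \left(9 \cdot 5 - 2\right) \left(-6 + \frac{-5 - 2}{6}\right) = \left(45 - 2\right) \left(-6 + \frac{-5 - 2}{6}\right) = 43 \left(-6 + \frac{1}{6} \left(-7\right)\right) = 43 \left(-6 - \frac{7}{6}\right) = 43 \left(- \frac{43}{6}\right) = - \frac{1849}{6}$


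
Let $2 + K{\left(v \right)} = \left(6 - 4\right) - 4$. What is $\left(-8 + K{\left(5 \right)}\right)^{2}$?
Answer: $144$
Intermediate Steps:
$K{\left(v \right)} = -4$ ($K{\left(v \right)} = -2 + \left(\left(6 - 4\right) - 4\right) = -2 + \left(2 - 4\right) = -2 - 2 = -4$)
$\left(-8 + K{\left(5 \right)}\right)^{2} = \left(-8 - 4\right)^{2} = \left(-12\right)^{2} = 144$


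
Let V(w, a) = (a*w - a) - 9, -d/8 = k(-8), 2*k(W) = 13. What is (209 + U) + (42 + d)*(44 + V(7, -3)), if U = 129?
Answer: 168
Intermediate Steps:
k(W) = 13/2 (k(W) = (½)*13 = 13/2)
d = -52 (d = -8*13/2 = -52)
V(w, a) = -9 - a + a*w (V(w, a) = (-a + a*w) - 9 = -9 - a + a*w)
(209 + U) + (42 + d)*(44 + V(7, -3)) = (209 + 129) + (42 - 52)*(44 + (-9 - 1*(-3) - 3*7)) = 338 - 10*(44 + (-9 + 3 - 21)) = 338 - 10*(44 - 27) = 338 - 10*17 = 338 - 170 = 168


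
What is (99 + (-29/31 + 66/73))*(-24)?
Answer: -5375184/2263 ≈ -2375.2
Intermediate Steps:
(99 + (-29/31 + 66/73))*(-24) = (99 - 71/2263)*(-24) = (223966/2263)*(-24) = -5375184/2263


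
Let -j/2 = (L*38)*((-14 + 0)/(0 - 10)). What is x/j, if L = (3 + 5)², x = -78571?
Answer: 392855/34048 ≈ 11.538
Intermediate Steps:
L = 64 (L = 8² = 64)
j = -34048/5 (j = -2*64*38*(-14 + 0)/(0 - 10) = -4864*(-14/(-10)) = -4864*(-14*(-⅒)) = -4864*7/5 = -2*17024/5 = -34048/5 ≈ -6809.6)
x/j = -78571/(-34048/5) = -78571*(-5/34048) = 392855/34048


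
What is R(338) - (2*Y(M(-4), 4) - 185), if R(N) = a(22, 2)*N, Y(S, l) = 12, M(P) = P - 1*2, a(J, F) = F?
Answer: 837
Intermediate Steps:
M(P) = -2 + P (M(P) = P - 2 = -2 + P)
R(N) = 2*N
R(338) - (2*Y(M(-4), 4) - 185) = 2*338 - (2*12 - 185) = 676 - (24 - 185) = 676 - 1*(-161) = 676 + 161 = 837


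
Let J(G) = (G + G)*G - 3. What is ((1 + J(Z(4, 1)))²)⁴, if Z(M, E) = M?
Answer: 656100000000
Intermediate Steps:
J(G) = -3 + 2*G² (J(G) = (2*G)*G - 3 = 2*G² - 3 = -3 + 2*G²)
((1 + J(Z(4, 1)))²)⁴ = ((1 + (-3 + 2*4²))²)⁴ = ((1 + (-3 + 2*16))²)⁴ = ((1 + (-3 + 32))²)⁴ = ((1 + 29)²)⁴ = (30²)⁴ = 900⁴ = 656100000000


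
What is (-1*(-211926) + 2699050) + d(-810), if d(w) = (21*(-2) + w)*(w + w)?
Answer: 4291216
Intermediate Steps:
d(w) = 2*w*(-42 + w) (d(w) = (-42 + w)*(2*w) = 2*w*(-42 + w))
(-1*(-211926) + 2699050) + d(-810) = (-1*(-211926) + 2699050) + 2*(-810)*(-42 - 810) = (211926 + 2699050) + 2*(-810)*(-852) = 2910976 + 1380240 = 4291216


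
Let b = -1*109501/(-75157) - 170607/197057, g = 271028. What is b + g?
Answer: 4013991150769830/14810212949 ≈ 2.7103e+5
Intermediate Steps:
b = 8755628258/14810212949 (b = -109501*(-1/75157) - 170607*1/197057 = 109501/75157 - 170607/197057 = 8755628258/14810212949 ≈ 0.59119)
b + g = 8755628258/14810212949 + 271028 = 4013991150769830/14810212949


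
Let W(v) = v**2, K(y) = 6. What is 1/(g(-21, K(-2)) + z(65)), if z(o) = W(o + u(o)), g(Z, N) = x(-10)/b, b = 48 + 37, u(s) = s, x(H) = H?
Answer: 17/287298 ≈ 5.9172e-5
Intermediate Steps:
b = 85
g(Z, N) = -2/17 (g(Z, N) = -10/85 = -10*1/85 = -2/17)
z(o) = 4*o**2 (z(o) = (o + o)**2 = (2*o)**2 = 4*o**2)
1/(g(-21, K(-2)) + z(65)) = 1/(-2/17 + 4*65**2) = 1/(-2/17 + 4*4225) = 1/(-2/17 + 16900) = 1/(287298/17) = 17/287298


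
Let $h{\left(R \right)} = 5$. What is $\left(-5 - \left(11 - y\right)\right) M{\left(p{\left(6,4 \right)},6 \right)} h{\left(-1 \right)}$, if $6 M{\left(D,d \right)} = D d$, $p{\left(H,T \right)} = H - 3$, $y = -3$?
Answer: $-285$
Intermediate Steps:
$p{\left(H,T \right)} = -3 + H$
$M{\left(D,d \right)} = \frac{D d}{6}$
$\left(-5 - \left(11 - y\right)\right) M{\left(p{\left(6,4 \right)},6 \right)} h{\left(-1 \right)} = \left(-5 - \left(11 - -3\right)\right) \frac{1}{6} \left(-3 + 6\right) 6 \cdot 5 = \left(-5 - \left(11 + 3\right)\right) \frac{1}{6} \cdot 3 \cdot 6 \cdot 5 = \left(-5 - 14\right) 3 \cdot 5 = \left(-19\right) 3 \cdot 5 = \left(-57\right) 5 = -285$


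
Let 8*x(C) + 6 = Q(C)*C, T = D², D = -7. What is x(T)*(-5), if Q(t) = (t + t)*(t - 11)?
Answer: -456175/4 ≈ -1.1404e+5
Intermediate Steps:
T = 49 (T = (-7)² = 49)
Q(t) = 2*t*(-11 + t) (Q(t) = (2*t)*(-11 + t) = 2*t*(-11 + t))
x(C) = -¾ + C²*(-11 + C)/4 (x(C) = -¾ + ((2*C*(-11 + C))*C)/8 = -¾ + (2*C²*(-11 + C))/8 = -¾ + C²*(-11 + C)/4)
x(T)*(-5) = (-¾ + (¼)*49²*(-11 + 49))*(-5) = (-¾ + (¼)*2401*38)*(-5) = (-¾ + 45619/2)*(-5) = (91235/4)*(-5) = -456175/4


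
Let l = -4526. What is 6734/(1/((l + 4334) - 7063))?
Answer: -48855170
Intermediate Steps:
6734/(1/((l + 4334) - 7063)) = 6734/(1/((-4526 + 4334) - 7063)) = 6734/(1/(-192 - 7063)) = 6734/(1/(-7255)) = 6734/(-1/7255) = 6734*(-7255) = -48855170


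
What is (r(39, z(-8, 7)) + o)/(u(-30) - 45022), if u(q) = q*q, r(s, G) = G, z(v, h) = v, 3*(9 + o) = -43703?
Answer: 21877/66183 ≈ 0.33055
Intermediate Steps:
o = -43730/3 (o = -9 + (1/3)*(-43703) = -9 - 43703/3 = -43730/3 ≈ -14577.)
u(q) = q**2
(r(39, z(-8, 7)) + o)/(u(-30) - 45022) = (-8 - 43730/3)/((-30)**2 - 45022) = -43754/(3*(900 - 45022)) = -43754/3/(-44122) = -43754/3*(-1/44122) = 21877/66183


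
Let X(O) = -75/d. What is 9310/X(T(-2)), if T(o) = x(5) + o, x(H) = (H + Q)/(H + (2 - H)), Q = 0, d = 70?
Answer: -26068/3 ≈ -8689.3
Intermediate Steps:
x(H) = H/2 (x(H) = (H + 0)/(H + (2 - H)) = H/2)
T(o) = 5/2 + o (T(o) = (½)*5 + o = 5/2 + o)
X(O) = -15/14 (X(O) = -75/70 = -75*1/70 = -15/14)
9310/X(T(-2)) = 9310/(-15/14) = 9310*(-14/15) = -26068/3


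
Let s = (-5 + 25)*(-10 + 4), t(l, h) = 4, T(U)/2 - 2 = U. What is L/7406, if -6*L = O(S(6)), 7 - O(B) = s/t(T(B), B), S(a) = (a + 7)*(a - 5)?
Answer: -37/44436 ≈ -0.00083266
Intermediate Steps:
T(U) = 4 + 2*U
s = -120 (s = 20*(-6) = -120)
S(a) = (-5 + a)*(7 + a) (S(a) = (7 + a)*(-5 + a) = (-5 + a)*(7 + a))
O(B) = 37 (O(B) = 7 - (-120)/4 = 7 - 1*(-30) = 7 + 30 = 37)
L = -37/6 (L = -1/6*37 = -37/6 ≈ -6.1667)
L/7406 = -37/6/7406 = -37/6*1/7406 = -37/44436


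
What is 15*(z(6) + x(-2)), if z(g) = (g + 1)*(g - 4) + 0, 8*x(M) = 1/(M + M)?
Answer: 6705/32 ≈ 209.53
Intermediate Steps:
x(M) = 1/(16*M) (x(M) = 1/(8*(M + M)) = 1/(8*((2*M))) = (1/(2*M))/8 = 1/(16*M))
z(g) = (1 + g)*(-4 + g) (z(g) = (1 + g)*(-4 + g) + 0 = (1 + g)*(-4 + g))
15*(z(6) + x(-2)) = 15*((-4 + 6² - 3*6) + (1/16)/(-2)) = 15*((-4 + 36 - 18) + (1/16)*(-½)) = 15*(14 - 1/32) = 15*(447/32) = 6705/32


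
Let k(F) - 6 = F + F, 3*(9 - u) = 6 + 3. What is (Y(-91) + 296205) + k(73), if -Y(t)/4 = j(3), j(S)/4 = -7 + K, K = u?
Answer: 296373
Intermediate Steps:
u = 6 (u = 9 - (6 + 3)/3 = 9 - 1/3*9 = 9 - 3 = 6)
K = 6
j(S) = -4 (j(S) = 4*(-7 + 6) = 4*(-1) = -4)
k(F) = 6 + 2*F (k(F) = 6 + (F + F) = 6 + 2*F)
Y(t) = 16 (Y(t) = -4*(-4) = 16)
(Y(-91) + 296205) + k(73) = (16 + 296205) + (6 + 2*73) = 296221 + (6 + 146) = 296221 + 152 = 296373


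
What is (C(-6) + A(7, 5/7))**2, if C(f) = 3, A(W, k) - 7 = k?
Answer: 5625/49 ≈ 114.80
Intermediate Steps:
A(W, k) = 7 + k
(C(-6) + A(7, 5/7))**2 = (3 + (7 + 5/7))**2 = (3 + 54/7)**2 = (75/7)**2 = 5625/49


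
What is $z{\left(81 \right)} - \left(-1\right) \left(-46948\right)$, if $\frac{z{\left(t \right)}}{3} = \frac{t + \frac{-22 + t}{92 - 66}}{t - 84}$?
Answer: $- \frac{1222813}{26} \approx -47031.0$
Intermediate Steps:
$z{\left(t \right)} = \frac{3 \left(- \frac{11}{13} + \frac{27 t}{26}\right)}{-84 + t}$ ($z{\left(t \right)} = 3 \frac{t + \frac{-22 + t}{92 - 66}}{t - 84} = 3 \frac{t + \frac{-22 + t}{26}}{-84 + t} = 3 \frac{t + \left(-22 + t\right) \frac{1}{26}}{-84 + t} = 3 \frac{t + \left(- \frac{11}{13} + \frac{t}{26}\right)}{-84 + t} = 3 \frac{- \frac{11}{13} + \frac{27 t}{26}}{-84 + t} = \frac{3 \left(- \frac{11}{13} + \frac{27 t}{26}\right)}{-84 + t}$)
$z{\left(81 \right)} - \left(-1\right) \left(-46948\right) = \frac{3 \left(-22 + 27 \cdot 81\right)}{26 \left(-84 + 81\right)} - \left(-1\right) \left(-46948\right) = \frac{3 \left(-22 + 2187\right)}{26 \left(-3\right)} - 46948 = \frac{3}{26} \left(- \frac{1}{3}\right) 2165 - 46948 = - \frac{2165}{26} - 46948 = - \frac{1222813}{26}$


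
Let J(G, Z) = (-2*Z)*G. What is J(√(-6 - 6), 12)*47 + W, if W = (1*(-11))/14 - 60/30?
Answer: -39/14 - 2256*I*√3 ≈ -2.7857 - 3907.5*I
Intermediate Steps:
J(G, Z) = -2*G*Z
W = -39/14 (W = -11*1/14 - 60*1/30 = -11/14 - 2 = -39/14 ≈ -2.7857)
J(√(-6 - 6), 12)*47 + W = -2*√(-6 - 6)*12*47 - 39/14 = -2*√(-12)*12*47 - 39/14 = -2*2*I*√3*12*47 - 39/14 = -48*I*√3*47 - 39/14 = -2256*I*√3 - 39/14 = -39/14 - 2256*I*√3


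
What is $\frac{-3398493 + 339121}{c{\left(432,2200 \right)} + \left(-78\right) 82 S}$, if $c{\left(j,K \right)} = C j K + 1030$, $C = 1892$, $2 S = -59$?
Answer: $- \frac{764843}{449586628} \approx -0.0017012$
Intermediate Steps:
$S = - \frac{59}{2}$ ($S = \frac{1}{2} \left(-59\right) = - \frac{59}{2} \approx -29.5$)
$c{\left(j,K \right)} = 1030 + 1892 K j$ ($c{\left(j,K \right)} = 1892 j K + 1030 = 1892 K j + 1030 = 1030 + 1892 K j$)
$\frac{-3398493 + 339121}{c{\left(432,2200 \right)} + \left(-78\right) 82 S} = \frac{-3398493 + 339121}{\left(1030 + 1892 \cdot 2200 \cdot 432\right) + \left(-78\right) 82 \left(- \frac{59}{2}\right)} = - \frac{3059372}{\left(1030 + 1798156800\right) - -188682} = - \frac{3059372}{1798157830 + 188682} = - \frac{3059372}{1798346512} = \left(-3059372\right) \frac{1}{1798346512} = - \frac{764843}{449586628}$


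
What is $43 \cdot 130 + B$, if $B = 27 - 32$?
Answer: $5585$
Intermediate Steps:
$B = -5$
$43 \cdot 130 + B = 43 \cdot 130 - 5 = 5590 - 5 = 5585$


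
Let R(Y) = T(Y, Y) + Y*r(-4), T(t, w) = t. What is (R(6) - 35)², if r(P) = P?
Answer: 2809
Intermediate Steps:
R(Y) = -3*Y (R(Y) = Y + Y*(-4) = Y - 4*Y = -3*Y)
(R(6) - 35)² = (-3*6 - 35)² = (-18 - 35)² = (-53)² = 2809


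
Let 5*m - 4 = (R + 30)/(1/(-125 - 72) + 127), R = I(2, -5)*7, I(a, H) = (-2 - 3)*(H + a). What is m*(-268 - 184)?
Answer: -28626742/62545 ≈ -457.70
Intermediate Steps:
I(a, H) = -5*H - 5*a (I(a, H) = -5*(H + a) = -5*H - 5*a)
R = 105 (R = (-5*(-5) - 5*2)*7 = (25 - 10)*7 = 15*7 = 105)
m = 126667/125090 (m = ⅘ + ((105 + 30)/(1/(-125 - 72) + 127))/5 = ⅘ + (135/(1/(-197) + 127))/5 = ⅘ + (135/(-1/197 + 127))/5 = ⅘ + (135/(25018/197))/5 = ⅘ + (135*(197/25018))/5 = ⅘ + (⅕)*(26595/25018) = ⅘ + 5319/25018 = 126667/125090 ≈ 1.0126)
m*(-268 - 184) = 126667*(-268 - 184)/125090 = (126667/125090)*(-452) = -28626742/62545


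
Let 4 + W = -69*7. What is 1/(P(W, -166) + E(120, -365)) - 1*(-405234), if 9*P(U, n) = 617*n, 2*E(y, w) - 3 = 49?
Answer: 41410051983/102188 ≈ 4.0523e+5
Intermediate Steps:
W = -487 (W = -4 - 69*7 = -4 - 483 = -487)
E(y, w) = 26 (E(y, w) = 3/2 + (½)*49 = 3/2 + 49/2 = 26)
P(U, n) = 617*n/9 (P(U, n) = (617*n)/9 = 617*n/9)
1/(P(W, -166) + E(120, -365)) - 1*(-405234) = 1/((617/9)*(-166) + 26) - 1*(-405234) = 1/(-102422/9 + 26) + 405234 = 1/(-102188/9) + 405234 = -9/102188 + 405234 = 41410051983/102188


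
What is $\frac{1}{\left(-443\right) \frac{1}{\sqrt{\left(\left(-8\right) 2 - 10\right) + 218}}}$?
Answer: $- \frac{8 \sqrt{3}}{443} \approx -0.031279$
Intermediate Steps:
$\frac{1}{\left(-443\right) \frac{1}{\sqrt{\left(\left(-8\right) 2 - 10\right) + 218}}} = \frac{1}{\left(-443\right) \frac{1}{\sqrt{\left(-16 - 10\right) + 218}}} = \frac{1}{\left(-443\right) \frac{1}{\sqrt{-26 + 218}}} = \frac{1}{\left(-443\right) \frac{1}{\sqrt{192}}} = \frac{1}{\left(-443\right) \frac{1}{8 \sqrt{3}}} = \frac{1}{\left(-443\right) \frac{\sqrt{3}}{24}} = \frac{1}{\left(- \frac{443}{24}\right) \sqrt{3}} = - \frac{8 \sqrt{3}}{443}$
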